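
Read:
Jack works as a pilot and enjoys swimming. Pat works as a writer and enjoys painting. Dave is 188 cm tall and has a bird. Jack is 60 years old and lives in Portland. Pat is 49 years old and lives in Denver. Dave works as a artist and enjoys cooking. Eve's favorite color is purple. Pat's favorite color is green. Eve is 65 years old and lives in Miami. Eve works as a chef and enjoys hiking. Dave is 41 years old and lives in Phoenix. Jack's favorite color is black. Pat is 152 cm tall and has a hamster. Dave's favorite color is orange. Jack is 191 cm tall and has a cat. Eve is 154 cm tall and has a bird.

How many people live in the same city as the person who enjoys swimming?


Person with hobby swimming is Jack, city Portland. Count = 1

1


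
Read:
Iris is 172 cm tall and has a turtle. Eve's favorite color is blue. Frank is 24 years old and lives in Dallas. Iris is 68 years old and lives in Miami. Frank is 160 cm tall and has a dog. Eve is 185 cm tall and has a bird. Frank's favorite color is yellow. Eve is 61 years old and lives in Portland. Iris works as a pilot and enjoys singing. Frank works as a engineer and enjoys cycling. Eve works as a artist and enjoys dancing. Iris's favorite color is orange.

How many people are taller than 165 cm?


Taller than 165: 2

2


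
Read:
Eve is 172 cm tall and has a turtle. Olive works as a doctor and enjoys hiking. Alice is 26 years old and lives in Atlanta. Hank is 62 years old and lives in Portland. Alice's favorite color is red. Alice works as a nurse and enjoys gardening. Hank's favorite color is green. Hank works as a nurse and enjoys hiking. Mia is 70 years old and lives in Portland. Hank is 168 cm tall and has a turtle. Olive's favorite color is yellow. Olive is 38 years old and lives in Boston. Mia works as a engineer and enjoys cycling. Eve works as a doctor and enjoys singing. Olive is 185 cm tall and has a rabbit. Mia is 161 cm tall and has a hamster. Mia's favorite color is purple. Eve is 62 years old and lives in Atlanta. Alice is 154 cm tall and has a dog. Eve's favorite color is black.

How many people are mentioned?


People: Eve, Hank, Alice, Mia, Olive. Count = 5

5


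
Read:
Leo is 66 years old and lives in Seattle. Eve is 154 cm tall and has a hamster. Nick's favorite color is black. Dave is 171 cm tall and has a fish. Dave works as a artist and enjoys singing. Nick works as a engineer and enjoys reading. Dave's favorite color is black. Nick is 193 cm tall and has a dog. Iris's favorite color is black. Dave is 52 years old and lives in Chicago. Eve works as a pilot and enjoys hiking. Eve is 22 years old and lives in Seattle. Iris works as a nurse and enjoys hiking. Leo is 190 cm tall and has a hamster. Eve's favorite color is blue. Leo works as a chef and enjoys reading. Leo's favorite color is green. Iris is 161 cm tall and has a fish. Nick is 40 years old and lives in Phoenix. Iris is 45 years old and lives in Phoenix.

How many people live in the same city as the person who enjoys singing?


Person with hobby singing is Dave, city Chicago. Count = 1

1


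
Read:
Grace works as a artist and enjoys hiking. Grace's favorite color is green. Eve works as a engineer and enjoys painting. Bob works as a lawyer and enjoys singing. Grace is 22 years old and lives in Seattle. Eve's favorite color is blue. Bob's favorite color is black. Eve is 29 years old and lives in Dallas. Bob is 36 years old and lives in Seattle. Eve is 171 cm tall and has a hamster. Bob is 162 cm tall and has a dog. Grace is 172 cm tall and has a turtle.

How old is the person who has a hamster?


Person with hamster is Eve, age 29

29


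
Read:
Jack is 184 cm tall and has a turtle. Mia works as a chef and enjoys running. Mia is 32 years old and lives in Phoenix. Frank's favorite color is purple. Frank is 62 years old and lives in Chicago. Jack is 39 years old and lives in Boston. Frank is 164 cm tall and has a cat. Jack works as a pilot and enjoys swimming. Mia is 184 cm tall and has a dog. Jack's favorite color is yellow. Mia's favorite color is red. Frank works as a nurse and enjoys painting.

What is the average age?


Sum=133, n=3, avg=44.33

44.33


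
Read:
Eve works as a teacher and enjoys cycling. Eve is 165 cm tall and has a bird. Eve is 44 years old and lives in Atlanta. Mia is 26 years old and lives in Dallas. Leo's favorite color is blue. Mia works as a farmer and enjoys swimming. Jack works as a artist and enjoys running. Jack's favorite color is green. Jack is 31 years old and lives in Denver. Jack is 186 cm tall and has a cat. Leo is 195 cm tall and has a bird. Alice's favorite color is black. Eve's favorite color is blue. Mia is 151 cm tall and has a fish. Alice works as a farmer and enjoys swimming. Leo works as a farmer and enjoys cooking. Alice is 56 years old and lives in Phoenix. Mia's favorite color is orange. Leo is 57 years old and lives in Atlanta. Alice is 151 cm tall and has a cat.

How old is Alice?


Alice is 56 years old

56


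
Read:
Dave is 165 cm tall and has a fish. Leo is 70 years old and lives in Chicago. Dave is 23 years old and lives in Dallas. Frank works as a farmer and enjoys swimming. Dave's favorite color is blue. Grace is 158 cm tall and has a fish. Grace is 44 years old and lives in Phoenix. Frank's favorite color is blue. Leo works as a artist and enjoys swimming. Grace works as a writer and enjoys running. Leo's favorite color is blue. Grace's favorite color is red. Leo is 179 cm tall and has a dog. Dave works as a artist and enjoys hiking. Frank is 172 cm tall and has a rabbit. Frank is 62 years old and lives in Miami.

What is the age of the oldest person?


Oldest: Leo at 70

70


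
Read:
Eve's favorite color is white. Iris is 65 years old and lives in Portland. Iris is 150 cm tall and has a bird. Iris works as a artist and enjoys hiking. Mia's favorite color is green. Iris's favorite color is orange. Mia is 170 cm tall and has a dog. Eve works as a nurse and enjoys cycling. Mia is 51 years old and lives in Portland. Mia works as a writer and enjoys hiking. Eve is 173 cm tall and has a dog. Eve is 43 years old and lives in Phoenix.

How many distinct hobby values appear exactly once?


Unique hobby values: 1

1


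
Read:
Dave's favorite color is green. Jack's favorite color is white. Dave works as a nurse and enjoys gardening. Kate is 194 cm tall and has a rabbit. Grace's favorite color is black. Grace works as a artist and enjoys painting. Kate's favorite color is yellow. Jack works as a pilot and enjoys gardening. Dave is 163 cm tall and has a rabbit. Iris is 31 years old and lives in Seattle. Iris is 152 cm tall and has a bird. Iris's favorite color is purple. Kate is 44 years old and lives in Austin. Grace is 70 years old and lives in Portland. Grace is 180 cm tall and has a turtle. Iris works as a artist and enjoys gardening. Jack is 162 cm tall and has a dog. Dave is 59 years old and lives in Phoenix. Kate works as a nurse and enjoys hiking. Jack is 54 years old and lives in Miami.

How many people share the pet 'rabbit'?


Count: 2

2


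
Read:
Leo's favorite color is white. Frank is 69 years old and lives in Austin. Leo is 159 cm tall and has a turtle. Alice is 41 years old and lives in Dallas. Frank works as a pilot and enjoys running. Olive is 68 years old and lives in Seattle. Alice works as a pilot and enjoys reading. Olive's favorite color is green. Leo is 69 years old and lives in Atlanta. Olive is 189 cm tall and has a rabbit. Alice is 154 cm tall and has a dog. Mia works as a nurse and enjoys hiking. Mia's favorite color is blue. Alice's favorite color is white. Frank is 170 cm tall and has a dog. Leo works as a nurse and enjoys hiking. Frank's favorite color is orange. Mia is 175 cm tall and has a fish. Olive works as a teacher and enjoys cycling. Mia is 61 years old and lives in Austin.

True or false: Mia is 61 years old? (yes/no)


Mia is actually 61. yes

yes


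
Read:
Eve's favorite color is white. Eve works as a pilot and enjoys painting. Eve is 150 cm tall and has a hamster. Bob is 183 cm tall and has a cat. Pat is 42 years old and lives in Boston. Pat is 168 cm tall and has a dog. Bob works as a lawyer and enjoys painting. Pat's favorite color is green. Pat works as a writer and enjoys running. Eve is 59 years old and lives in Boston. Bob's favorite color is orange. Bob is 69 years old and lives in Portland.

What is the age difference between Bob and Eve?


|69 - 59| = 10

10


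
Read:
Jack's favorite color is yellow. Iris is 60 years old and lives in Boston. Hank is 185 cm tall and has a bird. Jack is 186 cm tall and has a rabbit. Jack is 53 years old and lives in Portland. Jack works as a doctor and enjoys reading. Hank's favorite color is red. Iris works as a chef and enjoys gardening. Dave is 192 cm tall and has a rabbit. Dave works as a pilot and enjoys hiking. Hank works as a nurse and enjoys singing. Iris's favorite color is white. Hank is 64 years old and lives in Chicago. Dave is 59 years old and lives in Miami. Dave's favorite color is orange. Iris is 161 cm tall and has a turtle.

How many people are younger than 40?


Filter: 0

0


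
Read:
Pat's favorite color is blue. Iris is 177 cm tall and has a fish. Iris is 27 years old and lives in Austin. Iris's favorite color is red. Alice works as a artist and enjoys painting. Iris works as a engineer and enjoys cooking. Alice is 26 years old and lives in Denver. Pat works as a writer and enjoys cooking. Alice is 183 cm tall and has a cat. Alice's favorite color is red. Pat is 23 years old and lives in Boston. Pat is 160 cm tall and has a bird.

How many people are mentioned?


People: Iris, Alice, Pat. Count = 3

3


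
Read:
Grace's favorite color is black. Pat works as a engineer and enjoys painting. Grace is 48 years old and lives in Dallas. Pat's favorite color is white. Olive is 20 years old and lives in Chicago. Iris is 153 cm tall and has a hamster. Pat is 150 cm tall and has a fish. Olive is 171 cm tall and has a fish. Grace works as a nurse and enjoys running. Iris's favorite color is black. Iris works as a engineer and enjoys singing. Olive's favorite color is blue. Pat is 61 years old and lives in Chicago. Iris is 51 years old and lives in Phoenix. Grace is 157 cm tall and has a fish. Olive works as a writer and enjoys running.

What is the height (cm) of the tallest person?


Tallest: Olive at 171 cm

171


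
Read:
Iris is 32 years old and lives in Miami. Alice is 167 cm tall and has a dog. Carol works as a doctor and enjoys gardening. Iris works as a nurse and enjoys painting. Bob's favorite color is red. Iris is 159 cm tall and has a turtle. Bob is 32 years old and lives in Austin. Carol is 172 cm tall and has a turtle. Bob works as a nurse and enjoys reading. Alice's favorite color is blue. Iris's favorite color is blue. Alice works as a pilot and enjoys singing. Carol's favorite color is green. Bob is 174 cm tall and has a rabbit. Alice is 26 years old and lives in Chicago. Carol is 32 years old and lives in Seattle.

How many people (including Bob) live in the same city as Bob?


Bob lives in Austin. Count = 1

1


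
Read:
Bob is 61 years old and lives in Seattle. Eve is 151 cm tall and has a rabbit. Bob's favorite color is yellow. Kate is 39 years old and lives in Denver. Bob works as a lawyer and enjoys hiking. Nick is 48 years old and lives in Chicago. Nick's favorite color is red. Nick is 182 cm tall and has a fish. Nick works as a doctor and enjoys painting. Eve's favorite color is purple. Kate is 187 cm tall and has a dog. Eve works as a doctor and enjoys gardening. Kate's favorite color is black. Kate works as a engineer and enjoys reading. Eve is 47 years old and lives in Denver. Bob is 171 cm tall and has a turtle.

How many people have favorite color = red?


Count: 1

1


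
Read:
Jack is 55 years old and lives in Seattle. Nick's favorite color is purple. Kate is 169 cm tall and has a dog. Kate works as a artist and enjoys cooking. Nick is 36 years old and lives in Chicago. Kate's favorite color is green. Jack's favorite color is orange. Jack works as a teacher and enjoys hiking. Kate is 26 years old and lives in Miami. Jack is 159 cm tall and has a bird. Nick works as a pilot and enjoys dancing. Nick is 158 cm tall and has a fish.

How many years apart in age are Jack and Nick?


55 vs 36, diff = 19

19


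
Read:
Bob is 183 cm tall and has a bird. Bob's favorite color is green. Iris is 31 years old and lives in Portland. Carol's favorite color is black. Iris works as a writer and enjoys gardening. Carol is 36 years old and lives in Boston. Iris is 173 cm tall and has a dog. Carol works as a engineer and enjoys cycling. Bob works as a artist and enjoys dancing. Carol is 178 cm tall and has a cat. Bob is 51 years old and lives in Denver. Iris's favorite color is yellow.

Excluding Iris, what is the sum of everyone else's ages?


Sum (excluding Iris): 87

87


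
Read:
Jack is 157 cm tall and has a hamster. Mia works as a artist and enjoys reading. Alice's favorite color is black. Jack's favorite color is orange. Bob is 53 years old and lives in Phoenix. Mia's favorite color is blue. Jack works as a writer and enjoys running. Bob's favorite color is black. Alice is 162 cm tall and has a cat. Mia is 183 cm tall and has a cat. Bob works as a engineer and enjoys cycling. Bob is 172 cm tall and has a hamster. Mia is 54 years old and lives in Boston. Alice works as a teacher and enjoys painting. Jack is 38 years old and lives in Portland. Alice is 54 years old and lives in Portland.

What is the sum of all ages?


54+53+38+54 = 199

199


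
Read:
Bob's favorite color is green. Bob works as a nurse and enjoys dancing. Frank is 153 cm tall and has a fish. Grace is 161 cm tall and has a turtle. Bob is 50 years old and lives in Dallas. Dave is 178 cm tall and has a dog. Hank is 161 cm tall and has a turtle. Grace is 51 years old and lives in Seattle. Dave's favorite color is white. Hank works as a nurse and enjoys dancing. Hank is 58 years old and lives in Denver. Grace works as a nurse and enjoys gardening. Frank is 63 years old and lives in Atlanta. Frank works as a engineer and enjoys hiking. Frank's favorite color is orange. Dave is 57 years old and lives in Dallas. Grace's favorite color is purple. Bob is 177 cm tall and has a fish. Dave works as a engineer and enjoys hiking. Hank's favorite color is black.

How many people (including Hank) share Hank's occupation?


Hank is a nurse. Count = 3

3


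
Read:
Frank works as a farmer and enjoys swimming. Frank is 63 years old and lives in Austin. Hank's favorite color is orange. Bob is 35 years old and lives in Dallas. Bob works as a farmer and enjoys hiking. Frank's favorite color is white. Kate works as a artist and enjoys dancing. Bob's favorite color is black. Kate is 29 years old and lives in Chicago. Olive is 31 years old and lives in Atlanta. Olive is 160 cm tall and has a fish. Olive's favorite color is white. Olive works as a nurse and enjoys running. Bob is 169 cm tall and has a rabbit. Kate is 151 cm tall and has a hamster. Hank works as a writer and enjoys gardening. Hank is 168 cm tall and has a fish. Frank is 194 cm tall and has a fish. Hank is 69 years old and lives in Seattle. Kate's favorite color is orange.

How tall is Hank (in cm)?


Hank is 168 cm tall

168


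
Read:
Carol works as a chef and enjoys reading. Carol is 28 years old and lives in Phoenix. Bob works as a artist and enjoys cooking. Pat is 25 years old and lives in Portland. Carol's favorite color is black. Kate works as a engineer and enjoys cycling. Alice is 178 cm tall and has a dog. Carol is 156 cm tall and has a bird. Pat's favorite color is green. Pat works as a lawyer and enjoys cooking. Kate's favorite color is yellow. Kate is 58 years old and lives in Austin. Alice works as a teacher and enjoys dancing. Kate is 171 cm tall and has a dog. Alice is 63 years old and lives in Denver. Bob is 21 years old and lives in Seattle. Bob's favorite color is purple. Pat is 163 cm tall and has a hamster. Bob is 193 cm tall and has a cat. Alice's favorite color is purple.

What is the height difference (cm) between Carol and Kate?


|156 - 171| = 15

15


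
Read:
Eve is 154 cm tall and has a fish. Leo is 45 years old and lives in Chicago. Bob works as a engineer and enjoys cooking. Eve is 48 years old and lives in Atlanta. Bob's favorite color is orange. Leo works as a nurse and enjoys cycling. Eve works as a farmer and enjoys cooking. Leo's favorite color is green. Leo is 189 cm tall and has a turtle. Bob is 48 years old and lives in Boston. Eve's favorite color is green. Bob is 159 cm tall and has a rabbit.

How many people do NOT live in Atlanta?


Not in Atlanta: 2

2


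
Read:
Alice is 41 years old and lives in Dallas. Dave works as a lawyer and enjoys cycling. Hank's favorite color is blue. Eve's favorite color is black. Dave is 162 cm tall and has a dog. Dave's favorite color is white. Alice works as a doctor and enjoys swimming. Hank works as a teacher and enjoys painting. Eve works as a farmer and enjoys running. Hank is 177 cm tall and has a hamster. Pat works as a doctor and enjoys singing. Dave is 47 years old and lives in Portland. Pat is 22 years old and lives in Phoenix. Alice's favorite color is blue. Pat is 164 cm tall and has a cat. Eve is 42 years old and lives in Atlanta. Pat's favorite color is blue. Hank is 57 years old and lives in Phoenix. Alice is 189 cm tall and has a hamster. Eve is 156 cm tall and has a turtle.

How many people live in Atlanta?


Count in Atlanta: 1

1


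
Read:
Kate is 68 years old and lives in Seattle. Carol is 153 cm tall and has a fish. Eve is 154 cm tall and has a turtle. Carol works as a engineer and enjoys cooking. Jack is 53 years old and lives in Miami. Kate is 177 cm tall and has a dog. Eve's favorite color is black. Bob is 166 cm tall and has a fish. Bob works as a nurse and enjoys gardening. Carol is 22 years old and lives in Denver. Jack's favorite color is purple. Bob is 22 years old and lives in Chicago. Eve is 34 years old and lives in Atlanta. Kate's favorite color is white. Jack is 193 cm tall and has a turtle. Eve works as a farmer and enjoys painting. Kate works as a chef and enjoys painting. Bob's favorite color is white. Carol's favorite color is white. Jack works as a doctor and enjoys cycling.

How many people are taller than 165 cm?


Taller than 165: 3

3


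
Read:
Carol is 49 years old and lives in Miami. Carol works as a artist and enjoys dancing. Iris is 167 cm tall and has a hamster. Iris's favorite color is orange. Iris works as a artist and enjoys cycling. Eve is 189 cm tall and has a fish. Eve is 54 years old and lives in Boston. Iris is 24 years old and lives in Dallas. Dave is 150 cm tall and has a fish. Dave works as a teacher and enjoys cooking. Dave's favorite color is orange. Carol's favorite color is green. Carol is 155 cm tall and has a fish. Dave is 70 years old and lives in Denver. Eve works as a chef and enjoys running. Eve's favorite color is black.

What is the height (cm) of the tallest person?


Tallest: Eve at 189 cm

189


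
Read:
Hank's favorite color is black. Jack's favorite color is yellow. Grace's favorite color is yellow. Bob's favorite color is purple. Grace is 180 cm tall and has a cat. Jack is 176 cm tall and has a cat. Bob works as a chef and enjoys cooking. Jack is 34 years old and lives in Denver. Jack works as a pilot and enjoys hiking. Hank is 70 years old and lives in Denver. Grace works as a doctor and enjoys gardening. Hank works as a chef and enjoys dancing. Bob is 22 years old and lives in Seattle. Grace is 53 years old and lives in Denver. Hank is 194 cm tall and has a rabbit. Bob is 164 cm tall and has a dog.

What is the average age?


Sum=179, n=4, avg=44.75

44.75


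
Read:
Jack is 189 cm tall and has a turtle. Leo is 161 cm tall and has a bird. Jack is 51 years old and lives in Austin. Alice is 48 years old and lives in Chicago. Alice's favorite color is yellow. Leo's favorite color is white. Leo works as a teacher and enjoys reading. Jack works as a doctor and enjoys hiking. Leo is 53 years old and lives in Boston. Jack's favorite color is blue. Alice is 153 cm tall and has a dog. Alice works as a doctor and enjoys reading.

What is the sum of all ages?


51+53+48 = 152

152


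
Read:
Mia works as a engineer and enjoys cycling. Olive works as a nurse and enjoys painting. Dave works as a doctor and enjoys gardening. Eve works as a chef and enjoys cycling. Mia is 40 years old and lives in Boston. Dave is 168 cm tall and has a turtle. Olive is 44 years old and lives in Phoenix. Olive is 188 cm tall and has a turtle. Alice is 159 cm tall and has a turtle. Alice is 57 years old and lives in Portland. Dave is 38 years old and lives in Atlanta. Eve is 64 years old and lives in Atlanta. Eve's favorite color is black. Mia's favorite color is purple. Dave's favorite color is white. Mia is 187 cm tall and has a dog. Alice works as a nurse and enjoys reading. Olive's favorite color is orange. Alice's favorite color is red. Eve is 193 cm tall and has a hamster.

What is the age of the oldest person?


Oldest: Eve at 64

64


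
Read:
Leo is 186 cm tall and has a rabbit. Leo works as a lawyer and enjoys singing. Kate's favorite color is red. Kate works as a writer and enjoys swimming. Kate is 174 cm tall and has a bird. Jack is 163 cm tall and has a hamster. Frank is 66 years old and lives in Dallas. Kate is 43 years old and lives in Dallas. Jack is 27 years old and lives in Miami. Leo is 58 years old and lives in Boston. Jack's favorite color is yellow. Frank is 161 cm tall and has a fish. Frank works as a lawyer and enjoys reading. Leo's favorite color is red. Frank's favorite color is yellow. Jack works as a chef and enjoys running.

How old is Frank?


Frank is 66 years old

66


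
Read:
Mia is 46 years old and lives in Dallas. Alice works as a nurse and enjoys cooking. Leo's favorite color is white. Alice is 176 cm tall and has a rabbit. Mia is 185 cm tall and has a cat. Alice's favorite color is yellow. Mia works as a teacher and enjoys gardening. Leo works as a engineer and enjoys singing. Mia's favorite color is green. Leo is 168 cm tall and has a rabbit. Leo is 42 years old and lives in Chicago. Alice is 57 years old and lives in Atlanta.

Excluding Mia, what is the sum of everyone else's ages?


Sum (excluding Mia): 99

99


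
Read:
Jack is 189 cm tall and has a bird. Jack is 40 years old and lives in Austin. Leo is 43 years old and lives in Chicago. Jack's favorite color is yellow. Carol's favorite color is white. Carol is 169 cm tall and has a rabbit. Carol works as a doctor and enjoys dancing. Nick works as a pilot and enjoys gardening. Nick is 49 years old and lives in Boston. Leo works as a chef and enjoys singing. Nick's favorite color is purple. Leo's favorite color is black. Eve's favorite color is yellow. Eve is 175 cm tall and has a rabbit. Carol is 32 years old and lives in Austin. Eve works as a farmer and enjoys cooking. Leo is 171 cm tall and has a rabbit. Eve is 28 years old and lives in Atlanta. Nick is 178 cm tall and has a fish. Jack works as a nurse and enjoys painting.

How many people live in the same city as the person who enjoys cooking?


Person with hobby cooking is Eve, city Atlanta. Count = 1

1


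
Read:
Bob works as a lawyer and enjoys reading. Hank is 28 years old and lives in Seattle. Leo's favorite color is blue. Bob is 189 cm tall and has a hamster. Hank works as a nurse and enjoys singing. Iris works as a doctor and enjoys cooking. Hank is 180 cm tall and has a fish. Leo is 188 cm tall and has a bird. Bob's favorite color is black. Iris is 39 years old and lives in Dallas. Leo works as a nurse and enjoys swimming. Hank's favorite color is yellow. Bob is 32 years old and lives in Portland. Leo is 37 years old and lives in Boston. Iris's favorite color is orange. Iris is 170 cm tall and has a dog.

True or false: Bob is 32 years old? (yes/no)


Bob is actually 32. yes

yes


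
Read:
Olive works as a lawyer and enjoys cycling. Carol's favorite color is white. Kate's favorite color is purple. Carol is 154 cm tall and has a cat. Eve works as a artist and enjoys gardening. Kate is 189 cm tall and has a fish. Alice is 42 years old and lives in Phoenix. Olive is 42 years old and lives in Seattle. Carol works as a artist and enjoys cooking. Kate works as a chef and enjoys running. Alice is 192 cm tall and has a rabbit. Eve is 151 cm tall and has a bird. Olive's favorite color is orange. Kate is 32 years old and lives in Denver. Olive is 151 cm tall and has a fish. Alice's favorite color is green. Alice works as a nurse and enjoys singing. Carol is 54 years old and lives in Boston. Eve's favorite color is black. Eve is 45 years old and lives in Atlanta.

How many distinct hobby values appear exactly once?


Unique hobby values: 5

5


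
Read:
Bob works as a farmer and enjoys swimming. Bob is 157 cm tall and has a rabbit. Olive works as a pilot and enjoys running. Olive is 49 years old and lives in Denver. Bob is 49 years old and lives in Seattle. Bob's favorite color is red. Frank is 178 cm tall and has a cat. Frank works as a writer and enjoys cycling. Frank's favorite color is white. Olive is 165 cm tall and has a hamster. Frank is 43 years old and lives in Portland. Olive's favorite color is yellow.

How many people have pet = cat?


Count: 1

1


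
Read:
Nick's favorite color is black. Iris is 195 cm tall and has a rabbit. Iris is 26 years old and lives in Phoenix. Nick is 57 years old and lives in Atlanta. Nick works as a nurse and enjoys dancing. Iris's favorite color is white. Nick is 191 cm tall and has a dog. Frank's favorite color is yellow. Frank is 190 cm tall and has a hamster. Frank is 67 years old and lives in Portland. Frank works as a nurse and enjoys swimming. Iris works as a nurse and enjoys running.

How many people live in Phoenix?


Count in Phoenix: 1

1


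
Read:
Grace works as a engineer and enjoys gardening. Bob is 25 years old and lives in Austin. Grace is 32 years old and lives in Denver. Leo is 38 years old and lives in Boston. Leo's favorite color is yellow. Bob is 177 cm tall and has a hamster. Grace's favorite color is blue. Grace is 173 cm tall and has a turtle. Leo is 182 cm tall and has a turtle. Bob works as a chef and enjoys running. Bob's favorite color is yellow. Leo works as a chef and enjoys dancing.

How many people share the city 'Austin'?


Count: 1

1


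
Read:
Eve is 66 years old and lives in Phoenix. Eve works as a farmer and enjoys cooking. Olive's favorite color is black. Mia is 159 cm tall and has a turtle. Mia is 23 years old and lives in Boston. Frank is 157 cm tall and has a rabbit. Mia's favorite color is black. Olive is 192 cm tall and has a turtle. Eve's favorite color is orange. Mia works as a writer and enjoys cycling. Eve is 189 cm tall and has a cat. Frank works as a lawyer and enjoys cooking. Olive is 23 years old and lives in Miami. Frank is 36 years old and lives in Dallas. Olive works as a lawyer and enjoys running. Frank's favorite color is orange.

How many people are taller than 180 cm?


Taller than 180: 2

2


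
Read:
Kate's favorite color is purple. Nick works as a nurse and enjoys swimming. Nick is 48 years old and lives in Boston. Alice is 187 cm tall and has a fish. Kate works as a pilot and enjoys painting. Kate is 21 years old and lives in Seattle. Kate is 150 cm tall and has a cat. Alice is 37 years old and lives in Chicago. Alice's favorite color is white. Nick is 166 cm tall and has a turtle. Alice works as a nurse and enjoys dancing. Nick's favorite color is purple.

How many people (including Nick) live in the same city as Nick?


Nick lives in Boston. Count = 1

1


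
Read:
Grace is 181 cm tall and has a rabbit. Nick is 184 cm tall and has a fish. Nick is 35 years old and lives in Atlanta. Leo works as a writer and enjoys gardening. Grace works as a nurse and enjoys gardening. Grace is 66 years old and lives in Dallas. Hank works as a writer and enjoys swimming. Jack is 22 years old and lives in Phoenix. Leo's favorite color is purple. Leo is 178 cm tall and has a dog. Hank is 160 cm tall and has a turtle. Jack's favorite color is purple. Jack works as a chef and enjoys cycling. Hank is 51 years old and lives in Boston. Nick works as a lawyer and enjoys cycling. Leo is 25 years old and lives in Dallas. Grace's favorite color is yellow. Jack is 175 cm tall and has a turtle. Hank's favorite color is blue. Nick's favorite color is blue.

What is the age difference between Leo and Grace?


|25 - 66| = 41

41


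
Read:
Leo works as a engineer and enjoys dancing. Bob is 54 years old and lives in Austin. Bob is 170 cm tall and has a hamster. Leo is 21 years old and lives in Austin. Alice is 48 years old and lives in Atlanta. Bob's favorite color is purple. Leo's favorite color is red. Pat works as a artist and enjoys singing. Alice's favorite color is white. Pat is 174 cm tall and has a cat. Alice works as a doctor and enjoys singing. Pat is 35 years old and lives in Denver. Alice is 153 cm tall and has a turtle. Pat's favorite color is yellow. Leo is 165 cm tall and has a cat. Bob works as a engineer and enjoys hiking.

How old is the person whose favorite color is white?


Person with favorite color=white is Alice, age 48

48


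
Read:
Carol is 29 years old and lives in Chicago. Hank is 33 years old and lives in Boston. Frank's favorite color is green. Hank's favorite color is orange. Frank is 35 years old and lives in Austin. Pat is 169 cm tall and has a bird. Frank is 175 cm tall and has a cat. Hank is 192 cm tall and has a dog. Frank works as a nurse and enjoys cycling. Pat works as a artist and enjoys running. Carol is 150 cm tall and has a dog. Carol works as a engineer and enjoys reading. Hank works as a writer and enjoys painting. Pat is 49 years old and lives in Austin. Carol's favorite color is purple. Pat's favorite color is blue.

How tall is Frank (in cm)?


Frank is 175 cm tall

175


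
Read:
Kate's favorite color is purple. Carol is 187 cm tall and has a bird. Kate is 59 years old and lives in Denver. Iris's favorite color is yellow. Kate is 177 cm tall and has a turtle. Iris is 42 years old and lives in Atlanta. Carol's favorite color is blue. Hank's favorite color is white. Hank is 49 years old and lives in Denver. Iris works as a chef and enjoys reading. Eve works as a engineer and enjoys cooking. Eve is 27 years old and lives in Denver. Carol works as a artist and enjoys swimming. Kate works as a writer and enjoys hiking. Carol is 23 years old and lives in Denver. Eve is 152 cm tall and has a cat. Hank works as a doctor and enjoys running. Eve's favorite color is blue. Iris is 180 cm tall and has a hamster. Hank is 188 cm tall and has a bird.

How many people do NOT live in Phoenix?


Not in Phoenix: 5

5


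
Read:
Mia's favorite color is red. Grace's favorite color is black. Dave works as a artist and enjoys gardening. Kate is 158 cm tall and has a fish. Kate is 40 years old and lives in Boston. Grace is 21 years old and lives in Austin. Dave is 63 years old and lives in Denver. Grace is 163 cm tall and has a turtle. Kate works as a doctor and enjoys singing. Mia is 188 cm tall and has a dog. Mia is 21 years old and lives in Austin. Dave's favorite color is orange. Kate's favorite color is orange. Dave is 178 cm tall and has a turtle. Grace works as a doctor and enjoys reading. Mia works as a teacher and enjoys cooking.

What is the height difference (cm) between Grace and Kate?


|163 - 158| = 5

5


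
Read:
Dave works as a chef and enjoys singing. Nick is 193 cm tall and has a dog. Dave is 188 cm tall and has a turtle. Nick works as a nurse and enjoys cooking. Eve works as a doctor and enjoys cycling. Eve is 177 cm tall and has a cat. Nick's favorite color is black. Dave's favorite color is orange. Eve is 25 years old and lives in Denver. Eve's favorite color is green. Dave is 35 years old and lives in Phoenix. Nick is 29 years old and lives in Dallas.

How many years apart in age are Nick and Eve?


29 vs 25, diff = 4

4


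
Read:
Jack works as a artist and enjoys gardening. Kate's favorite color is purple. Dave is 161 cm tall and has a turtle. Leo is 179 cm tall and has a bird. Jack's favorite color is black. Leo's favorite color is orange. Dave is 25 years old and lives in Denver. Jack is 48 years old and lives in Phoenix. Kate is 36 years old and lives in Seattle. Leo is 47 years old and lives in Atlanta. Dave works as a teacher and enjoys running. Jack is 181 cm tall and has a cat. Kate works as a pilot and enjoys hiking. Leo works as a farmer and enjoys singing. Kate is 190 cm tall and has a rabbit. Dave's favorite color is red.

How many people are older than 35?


Filter: 3

3


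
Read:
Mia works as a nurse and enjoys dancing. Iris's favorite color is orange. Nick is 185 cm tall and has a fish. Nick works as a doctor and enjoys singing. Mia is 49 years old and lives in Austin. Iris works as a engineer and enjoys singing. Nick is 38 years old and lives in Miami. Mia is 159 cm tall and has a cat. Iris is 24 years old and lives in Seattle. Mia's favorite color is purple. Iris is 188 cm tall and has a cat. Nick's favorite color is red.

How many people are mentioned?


People: Nick, Mia, Iris. Count = 3

3


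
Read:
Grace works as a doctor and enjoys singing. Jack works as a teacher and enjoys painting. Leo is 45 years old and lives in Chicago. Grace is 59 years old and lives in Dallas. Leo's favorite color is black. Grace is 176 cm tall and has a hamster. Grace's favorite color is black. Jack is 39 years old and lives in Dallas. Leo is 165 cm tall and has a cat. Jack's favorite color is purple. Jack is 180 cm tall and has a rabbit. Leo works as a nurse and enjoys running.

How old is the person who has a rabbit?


Person with rabbit is Jack, age 39

39


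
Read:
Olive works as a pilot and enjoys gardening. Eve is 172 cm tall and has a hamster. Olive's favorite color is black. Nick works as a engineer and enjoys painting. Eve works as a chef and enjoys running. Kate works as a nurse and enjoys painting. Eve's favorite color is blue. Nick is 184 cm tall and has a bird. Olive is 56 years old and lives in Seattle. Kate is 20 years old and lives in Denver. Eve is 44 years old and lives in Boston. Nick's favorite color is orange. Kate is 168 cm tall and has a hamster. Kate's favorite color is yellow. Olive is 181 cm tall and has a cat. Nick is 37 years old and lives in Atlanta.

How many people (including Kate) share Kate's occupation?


Kate is a nurse. Count = 1

1


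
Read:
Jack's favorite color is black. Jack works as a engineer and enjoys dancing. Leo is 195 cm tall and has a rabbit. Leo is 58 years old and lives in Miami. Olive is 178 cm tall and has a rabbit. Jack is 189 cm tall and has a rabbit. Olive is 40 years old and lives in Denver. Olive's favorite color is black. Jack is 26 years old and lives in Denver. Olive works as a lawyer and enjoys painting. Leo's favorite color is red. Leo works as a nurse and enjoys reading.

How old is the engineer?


The engineer is Jack, age 26

26


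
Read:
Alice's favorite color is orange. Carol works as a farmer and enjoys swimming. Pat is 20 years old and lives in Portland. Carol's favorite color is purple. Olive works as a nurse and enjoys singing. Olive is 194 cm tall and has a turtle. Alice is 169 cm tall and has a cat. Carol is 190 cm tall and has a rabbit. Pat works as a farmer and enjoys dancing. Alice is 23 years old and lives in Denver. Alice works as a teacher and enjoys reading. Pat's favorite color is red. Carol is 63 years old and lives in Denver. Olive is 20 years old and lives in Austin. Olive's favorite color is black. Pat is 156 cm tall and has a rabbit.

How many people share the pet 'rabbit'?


Count: 2

2


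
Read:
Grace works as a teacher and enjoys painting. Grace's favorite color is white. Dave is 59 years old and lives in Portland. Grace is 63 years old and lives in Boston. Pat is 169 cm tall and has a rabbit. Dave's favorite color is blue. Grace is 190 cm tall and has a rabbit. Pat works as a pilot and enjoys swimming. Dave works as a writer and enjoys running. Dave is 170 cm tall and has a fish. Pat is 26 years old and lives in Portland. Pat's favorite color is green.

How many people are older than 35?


Filter: 2

2


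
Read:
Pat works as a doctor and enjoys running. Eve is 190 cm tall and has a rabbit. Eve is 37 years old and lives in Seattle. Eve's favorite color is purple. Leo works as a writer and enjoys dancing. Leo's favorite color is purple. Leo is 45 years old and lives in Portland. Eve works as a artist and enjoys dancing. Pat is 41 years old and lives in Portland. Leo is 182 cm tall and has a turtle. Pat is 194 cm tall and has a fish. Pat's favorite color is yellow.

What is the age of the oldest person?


Oldest: Leo at 45

45


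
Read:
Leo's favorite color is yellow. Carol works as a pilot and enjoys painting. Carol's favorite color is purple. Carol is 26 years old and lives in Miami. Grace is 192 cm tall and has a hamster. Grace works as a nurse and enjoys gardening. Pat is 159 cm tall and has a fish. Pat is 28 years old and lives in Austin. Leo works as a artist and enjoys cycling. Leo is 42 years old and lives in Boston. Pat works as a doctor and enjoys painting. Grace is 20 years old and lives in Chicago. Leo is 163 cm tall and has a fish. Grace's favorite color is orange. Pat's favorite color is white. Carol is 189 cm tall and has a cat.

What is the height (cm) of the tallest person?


Tallest: Grace at 192 cm

192


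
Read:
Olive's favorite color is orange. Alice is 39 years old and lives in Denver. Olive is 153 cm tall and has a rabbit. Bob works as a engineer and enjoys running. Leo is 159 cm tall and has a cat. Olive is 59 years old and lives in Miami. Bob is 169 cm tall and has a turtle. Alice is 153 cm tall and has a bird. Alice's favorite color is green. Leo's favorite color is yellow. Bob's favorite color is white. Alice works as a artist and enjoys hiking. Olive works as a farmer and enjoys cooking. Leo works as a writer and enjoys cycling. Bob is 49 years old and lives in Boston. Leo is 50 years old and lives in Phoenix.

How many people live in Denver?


Count in Denver: 1

1


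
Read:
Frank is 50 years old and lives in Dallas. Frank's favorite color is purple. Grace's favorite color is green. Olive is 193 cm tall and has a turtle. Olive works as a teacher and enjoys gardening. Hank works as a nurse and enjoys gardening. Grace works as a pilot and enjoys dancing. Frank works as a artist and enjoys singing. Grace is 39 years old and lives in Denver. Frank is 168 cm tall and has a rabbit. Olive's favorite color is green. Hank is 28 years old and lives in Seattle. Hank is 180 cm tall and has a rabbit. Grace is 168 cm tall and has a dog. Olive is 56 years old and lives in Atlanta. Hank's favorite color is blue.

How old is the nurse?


The nurse is Hank, age 28

28


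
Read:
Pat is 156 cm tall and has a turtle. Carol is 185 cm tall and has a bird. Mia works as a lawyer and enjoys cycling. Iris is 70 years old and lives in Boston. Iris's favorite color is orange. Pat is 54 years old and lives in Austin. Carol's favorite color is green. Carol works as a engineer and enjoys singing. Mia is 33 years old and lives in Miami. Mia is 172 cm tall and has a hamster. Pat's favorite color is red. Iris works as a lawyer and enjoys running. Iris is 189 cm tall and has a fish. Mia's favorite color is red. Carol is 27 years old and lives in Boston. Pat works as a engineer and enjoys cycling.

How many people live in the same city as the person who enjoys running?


Person with hobby running is Iris, city Boston. Count = 2

2


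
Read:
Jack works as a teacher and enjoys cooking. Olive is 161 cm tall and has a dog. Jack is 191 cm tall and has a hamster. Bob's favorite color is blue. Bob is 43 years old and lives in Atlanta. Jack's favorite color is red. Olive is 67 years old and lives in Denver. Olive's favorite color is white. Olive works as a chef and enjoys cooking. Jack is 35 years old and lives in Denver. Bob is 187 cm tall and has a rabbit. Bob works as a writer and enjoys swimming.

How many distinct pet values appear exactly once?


Unique pet values: 3

3
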